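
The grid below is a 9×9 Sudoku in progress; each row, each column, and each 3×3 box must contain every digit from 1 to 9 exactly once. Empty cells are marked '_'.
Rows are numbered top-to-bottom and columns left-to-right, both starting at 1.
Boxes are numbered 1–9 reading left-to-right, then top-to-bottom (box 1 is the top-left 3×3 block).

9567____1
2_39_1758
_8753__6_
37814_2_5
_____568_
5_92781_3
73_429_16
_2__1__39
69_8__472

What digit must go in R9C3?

Cell R9C3 itself could take any of {1, 5} by direct elimination.
Consider where 1 can go in box 7.
R7C3 is out (row 7 already has a 1).
R8C1 is out (row 8 already has a 1).
R8C3 is out (row 8 already has a 1).
So the only cell in box 7 that can hold 1 is R9C3.
Therefore R9C3 = 1.

1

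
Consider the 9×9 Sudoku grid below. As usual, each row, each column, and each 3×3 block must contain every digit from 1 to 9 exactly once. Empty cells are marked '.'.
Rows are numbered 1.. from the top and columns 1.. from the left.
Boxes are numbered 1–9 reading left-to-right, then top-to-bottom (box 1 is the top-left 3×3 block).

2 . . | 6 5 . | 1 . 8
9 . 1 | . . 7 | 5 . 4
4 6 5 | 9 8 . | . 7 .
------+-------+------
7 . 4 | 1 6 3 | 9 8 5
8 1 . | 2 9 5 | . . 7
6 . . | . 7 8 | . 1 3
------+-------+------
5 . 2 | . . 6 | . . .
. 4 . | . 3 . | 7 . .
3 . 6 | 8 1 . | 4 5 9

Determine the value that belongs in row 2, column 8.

6

Cell row 2, column 8 itself could take any of {2, 3, 6} by direct elimination.
Consider where 6 can go in box 3.
row 1, column 8 is out (row 1 already has a 6).
row 3, column 7 is out (row 3 already has a 6).
row 3, column 9 is out (row 3 already has a 6).
So the only cell in box 3 that can hold 6 is row 2, column 8.
Therefore row 2, column 8 = 6.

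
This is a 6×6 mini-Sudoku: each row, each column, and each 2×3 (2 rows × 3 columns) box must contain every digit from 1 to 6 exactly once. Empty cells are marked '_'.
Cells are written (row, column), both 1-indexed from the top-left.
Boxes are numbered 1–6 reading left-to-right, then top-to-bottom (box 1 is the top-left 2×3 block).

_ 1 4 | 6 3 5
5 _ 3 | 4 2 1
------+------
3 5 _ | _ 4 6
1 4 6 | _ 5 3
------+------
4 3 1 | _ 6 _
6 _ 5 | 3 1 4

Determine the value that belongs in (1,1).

2

Row 1 already contains {1, 3, 4, 5, 6}.
Column 1 already contains {1, 3, 4, 5, 6}.
Its 2×3 block (box 1) already contains {1, 3, 4, 5}.
The only value from 1–6 not eliminated is 2, so (1,1) = 2.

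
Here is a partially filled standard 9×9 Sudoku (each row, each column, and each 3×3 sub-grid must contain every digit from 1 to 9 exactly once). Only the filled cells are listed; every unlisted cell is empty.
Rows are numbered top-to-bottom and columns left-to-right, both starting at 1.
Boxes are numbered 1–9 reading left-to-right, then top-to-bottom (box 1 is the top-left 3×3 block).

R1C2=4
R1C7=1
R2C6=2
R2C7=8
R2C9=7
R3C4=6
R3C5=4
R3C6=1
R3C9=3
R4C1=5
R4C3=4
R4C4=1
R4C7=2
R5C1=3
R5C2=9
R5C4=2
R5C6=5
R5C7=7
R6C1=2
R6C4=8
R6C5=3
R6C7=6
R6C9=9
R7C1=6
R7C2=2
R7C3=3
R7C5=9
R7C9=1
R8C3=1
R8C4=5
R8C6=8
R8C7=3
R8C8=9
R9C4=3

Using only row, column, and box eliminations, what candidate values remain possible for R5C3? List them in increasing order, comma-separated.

Row 5 already contains {2, 3, 5, 7, 9}.
Column 3 already contains {1, 3, 4}.
Its 3×3 block (box 4) already contains {2, 3, 4, 5, 9}.
Removing those from 1–9 leaves {6, 8} as the candidates for R5C3.

6,8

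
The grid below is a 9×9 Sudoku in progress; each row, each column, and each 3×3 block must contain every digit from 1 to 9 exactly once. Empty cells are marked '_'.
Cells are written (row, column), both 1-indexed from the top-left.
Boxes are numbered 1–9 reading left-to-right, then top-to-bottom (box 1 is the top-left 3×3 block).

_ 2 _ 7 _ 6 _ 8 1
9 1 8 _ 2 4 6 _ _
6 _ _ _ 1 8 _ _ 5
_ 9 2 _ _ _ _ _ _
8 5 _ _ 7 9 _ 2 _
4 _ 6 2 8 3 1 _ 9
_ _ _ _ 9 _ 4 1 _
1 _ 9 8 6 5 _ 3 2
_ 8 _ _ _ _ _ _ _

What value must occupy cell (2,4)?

5

Cell (2,4) itself could take any of {3, 5} by direct elimination.
Consider where 5 can go in row 2.
(2,8) is out (box 3 already has a 5).
(2,9) is out (column 9 already has a 5).
So the only cell in row 2 that can hold 5 is (2,4).
Therefore (2,4) = 5.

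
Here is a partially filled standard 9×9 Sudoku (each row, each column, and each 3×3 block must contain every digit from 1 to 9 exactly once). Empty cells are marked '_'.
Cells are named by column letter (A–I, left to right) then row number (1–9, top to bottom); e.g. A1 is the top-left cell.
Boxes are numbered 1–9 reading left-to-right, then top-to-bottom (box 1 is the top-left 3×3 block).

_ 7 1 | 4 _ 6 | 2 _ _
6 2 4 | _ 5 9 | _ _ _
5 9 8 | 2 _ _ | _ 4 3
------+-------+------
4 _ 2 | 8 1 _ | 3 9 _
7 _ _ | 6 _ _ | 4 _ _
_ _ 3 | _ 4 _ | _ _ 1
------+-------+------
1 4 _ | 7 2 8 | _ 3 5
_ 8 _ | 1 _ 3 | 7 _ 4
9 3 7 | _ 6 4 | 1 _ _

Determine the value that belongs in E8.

Row 8 already contains {1, 3, 4, 7, 8}.
Column E already contains {1, 2, 4, 5, 6}.
Its 3×3 block (box 8) already contains {1, 2, 3, 4, 6, 7, 8}.
The only value from 1–9 not eliminated is 9, so E8 = 9.

9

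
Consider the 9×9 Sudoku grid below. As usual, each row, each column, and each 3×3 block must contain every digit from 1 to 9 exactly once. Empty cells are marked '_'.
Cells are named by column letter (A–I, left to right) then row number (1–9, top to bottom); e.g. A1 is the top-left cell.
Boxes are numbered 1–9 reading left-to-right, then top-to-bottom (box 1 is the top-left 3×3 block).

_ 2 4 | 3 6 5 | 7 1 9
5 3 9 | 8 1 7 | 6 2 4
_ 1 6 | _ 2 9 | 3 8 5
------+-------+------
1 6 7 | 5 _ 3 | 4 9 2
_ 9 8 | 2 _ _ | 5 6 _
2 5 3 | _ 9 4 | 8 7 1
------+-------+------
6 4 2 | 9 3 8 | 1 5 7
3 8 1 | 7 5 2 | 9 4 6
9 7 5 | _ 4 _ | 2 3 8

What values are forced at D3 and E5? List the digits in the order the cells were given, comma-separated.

4,7

For D3:
  Row 3 already contains {1, 2, 3, 5, 6, 8, 9}.
  Column D already contains {2, 3, 5, 7, 8, 9}.
  Its 3×3 block (box 2) already contains {1, 2, 3, 5, 6, 7, 8, 9}.
  The only value from 1–9 not eliminated is 4, so D3 = 4.
For E5:
  Row 5 already contains {2, 5, 6, 8, 9}.
  Column E already contains {1, 2, 3, 4, 5, 6, 9}.
  Its 3×3 block (box 5) already contains {2, 3, 4, 5, 9}.
  The only value from 1–9 not eliminated is 7, so E5 = 7.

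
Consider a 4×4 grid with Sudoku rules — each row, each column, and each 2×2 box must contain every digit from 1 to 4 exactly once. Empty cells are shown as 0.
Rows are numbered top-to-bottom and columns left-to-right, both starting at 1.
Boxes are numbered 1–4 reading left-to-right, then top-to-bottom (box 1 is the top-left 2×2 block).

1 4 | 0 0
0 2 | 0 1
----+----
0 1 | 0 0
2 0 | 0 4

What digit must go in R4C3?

1

Cell R4C3 itself could take any of {1, 3} by direct elimination.
Consider where 1 can go in column 3.
R1C3 is out (row 1 already has a 1).
R2C3 is out (row 2 already has a 1).
R3C3 is out (row 3 already has a 1).
So the only cell in column 3 that can hold 1 is R4C3.
Therefore R4C3 = 1.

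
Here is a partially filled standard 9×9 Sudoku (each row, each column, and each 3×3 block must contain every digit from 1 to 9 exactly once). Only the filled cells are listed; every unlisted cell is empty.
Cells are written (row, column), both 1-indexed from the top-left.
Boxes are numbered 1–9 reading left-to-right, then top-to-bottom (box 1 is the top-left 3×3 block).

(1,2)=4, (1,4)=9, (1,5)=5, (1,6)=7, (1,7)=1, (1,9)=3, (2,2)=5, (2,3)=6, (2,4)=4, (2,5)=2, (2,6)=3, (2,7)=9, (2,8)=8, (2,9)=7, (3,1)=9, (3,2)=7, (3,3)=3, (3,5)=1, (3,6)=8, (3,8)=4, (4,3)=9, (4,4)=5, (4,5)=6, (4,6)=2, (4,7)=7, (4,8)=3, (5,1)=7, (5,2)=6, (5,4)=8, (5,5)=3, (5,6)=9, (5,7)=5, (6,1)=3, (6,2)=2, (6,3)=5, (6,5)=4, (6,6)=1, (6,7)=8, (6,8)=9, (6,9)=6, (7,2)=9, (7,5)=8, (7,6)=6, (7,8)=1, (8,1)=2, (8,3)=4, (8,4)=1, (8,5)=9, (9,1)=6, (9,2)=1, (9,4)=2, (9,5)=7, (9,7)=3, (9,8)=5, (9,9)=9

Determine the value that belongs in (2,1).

1

Row 2 already contains {2, 3, 4, 5, 6, 7, 8, 9}.
Column 1 already contains {2, 3, 6, 7, 9}.
Its 3×3 block (box 1) already contains {3, 4, 5, 6, 7, 9}.
The only value from 1–9 not eliminated is 1, so (2,1) = 1.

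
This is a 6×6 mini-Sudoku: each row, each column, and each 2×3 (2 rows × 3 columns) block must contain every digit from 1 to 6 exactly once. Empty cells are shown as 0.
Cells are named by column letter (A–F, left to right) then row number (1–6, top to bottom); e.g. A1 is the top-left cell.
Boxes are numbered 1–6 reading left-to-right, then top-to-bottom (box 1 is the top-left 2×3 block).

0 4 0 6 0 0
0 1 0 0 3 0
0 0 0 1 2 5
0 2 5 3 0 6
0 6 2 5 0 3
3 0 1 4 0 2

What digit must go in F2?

Row 2 already contains {1, 3}.
Column F already contains {2, 3, 5, 6}.
Its 2×3 block (box 2) already contains {3, 6}.
The only value from 1–6 not eliminated is 4, so F2 = 4.

4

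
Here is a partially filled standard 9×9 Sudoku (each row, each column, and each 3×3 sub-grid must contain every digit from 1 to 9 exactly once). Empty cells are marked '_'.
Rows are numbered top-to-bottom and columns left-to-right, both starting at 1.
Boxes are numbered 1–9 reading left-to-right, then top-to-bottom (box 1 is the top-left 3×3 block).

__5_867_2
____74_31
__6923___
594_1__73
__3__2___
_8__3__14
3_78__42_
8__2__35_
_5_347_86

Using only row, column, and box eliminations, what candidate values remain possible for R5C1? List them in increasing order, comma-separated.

Row 5 already contains {2, 3}.
Column 1 already contains {3, 5, 8}.
Its 3×3 block (box 4) already contains {3, 4, 5, 8, 9}.
Removing those from 1–9 leaves {1, 6, 7} as the candidates for R5C1.

1,6,7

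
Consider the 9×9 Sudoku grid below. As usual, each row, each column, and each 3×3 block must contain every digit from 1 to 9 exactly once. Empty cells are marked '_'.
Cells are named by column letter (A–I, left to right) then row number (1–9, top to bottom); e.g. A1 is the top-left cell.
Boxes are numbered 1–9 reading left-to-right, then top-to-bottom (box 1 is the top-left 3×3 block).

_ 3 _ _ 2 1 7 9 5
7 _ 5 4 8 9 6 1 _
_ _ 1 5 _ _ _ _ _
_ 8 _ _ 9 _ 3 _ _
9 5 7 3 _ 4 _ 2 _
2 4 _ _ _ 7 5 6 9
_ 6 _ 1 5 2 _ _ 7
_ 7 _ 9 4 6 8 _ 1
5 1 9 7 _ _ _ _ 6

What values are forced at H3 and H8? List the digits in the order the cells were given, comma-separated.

8,5

For H3:
  Consider where 8 can go in column H.
  H4 is out (row 4 already has a 8).
  H7 is out (box 9 already has a 8).
  H8 is out (row 8 already has a 8).
  H9 is out (box 9 already has a 8).
  So the only cell in column H that can hold 8 is H3.
  So H3 = 8.
For H8:
  Consider where 5 can go in row 8.
  A8 is out (column A already has a 5).
  C8 is out (column C already has a 5).
  So the only cell in row 8 that can hold 5 is H8.
  So H8 = 5.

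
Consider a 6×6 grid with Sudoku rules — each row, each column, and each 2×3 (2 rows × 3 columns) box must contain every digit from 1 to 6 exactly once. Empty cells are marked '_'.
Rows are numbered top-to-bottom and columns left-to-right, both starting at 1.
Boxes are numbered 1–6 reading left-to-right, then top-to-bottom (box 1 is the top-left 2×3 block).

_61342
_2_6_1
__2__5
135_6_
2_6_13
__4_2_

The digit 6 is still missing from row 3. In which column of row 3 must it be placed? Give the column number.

Consider where 6 can go in row 3.
r3c2 is out (column 2 already has a 6).
r3c4 is out (column 4 already has a 6).
r3c5 is out (column 5 already has a 6).
So the only cell in row 3 that can hold 6 is r3c1.
That is column 1.

1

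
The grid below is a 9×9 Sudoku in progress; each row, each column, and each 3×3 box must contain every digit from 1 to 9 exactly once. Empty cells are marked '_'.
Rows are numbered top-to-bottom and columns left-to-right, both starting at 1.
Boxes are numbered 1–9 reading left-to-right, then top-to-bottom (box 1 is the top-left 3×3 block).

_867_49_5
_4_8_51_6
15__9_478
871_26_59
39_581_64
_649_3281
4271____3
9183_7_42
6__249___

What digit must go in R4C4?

Row 4 already contains {1, 2, 5, 6, 7, 8, 9}.
Column 4 already contains {1, 2, 3, 5, 7, 8, 9}.
Its 3×3 block (box 5) already contains {1, 2, 3, 5, 6, 8, 9}.
The only value from 1–9 not eliminated is 4, so R4C4 = 4.

4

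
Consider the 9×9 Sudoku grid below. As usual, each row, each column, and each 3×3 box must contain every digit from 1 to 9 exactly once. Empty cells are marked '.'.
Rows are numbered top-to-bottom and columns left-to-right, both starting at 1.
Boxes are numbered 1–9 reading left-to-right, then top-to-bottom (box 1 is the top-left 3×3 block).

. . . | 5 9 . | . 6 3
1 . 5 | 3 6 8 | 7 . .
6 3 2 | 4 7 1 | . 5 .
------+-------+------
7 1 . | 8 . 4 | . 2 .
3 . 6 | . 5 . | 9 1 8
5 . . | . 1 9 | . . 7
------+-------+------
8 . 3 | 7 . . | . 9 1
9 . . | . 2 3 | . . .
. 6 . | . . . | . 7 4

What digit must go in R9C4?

9

Cell R9C4 itself could take any of {1, 9} by direct elimination.
Consider where 9 can go in box 8.
R7C5 is out (row 7 already has a 9).
R7C6 is out (row 7 already has a 9).
R8C4 is out (row 8 already has a 9).
R9C5 is out (column 5 already has a 9).
R9C6 is out (column 6 already has a 9).
So the only cell in box 8 that can hold 9 is R9C4.
Therefore R9C4 = 9.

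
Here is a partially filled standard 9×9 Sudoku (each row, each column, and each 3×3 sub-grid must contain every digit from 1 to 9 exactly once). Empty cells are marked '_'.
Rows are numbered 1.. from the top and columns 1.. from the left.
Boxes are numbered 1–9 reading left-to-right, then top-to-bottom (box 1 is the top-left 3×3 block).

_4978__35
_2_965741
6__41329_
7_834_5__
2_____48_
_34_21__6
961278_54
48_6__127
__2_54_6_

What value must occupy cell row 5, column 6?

7

Cell row 5, column 6 itself could take any of {6, 7, 9} by direct elimination.
Consider where 7 can go in column 6.
row 1, column 6 is out (row 1 already has a 7).
row 4, column 6 is out (row 4 already has a 7).
row 8, column 6 is out (row 8 already has a 7).
So the only cell in column 6 that can hold 7 is row 5, column 6.
Therefore row 5, column 6 = 7.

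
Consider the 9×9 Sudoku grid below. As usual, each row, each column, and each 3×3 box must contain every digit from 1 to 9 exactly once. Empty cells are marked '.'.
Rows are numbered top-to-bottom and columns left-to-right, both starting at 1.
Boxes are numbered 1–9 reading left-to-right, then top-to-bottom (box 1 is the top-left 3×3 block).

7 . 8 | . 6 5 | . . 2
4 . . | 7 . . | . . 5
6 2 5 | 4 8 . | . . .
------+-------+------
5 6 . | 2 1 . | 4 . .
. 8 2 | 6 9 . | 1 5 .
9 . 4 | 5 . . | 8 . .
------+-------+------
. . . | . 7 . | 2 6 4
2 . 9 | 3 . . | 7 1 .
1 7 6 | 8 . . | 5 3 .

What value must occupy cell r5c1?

Row 5 already contains {1, 2, 5, 6, 8, 9}.
Column 1 already contains {1, 2, 4, 5, 6, 7, 9}.
Its 3×3 block (box 4) already contains {2, 4, 5, 6, 8, 9}.
The only value from 1–9 not eliminated is 3, so r5c1 = 3.

3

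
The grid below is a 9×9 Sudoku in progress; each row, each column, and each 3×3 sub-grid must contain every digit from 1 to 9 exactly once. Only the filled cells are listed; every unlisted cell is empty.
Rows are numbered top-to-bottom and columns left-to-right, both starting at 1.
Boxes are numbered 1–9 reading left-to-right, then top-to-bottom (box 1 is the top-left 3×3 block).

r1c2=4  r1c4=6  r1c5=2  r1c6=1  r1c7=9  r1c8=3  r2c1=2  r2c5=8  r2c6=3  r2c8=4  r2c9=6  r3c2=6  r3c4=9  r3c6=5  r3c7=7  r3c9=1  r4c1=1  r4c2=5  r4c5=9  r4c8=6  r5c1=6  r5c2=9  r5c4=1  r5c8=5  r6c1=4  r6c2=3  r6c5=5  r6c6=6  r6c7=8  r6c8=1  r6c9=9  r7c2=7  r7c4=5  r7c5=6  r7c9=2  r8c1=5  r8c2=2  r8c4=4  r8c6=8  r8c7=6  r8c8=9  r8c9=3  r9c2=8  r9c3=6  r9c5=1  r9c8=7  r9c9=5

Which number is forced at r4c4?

Cell r4c4 itself could take any of {2, 3, 7, 8} by direct elimination.
Consider where 8 can go in column 4.
r2c4 is out (row 2 already has a 8).
r6c4 is out (row 6 already has a 8).
r9c4 is out (row 9 already has a 8).
So the only cell in column 4 that can hold 8 is r4c4.
Therefore r4c4 = 8.

8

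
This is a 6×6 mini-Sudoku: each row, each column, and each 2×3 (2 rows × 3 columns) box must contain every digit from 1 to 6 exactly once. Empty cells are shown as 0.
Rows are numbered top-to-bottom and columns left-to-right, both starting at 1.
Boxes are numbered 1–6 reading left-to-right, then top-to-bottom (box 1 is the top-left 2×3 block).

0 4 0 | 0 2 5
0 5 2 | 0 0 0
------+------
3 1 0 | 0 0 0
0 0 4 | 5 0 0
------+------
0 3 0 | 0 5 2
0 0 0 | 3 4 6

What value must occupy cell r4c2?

6

Cell r4c2 itself could take any of {2, 6} by direct elimination.
Consider where 6 can go in column 2.
r6c2 is out (row 6 already has a 6).
So the only cell in column 2 that can hold 6 is r4c2.
Therefore r4c2 = 6.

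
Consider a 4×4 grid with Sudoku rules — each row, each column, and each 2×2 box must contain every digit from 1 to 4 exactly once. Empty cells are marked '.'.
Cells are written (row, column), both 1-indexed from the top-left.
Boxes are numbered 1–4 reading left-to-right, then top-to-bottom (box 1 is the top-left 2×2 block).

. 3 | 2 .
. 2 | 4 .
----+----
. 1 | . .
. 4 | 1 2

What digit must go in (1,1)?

4

Cell (1,1) itself could take any of {1, 4} by direct elimination.
Consider where 4 can go in row 1.
(1,4) is out (box 2 already has a 4).
So the only cell in row 1 that can hold 4 is (1,1).
Therefore (1,1) = 4.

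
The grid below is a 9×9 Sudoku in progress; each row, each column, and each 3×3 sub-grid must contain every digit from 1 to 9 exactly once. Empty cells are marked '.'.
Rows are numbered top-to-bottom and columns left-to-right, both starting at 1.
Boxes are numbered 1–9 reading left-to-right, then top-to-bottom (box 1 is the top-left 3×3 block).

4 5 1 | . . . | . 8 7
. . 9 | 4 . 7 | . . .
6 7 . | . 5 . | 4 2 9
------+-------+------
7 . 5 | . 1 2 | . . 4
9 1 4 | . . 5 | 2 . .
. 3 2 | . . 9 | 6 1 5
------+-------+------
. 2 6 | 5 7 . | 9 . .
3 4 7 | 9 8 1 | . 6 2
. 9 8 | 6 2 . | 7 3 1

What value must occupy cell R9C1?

5

Row 9 already contains {1, 2, 3, 6, 7, 8, 9}.
Column 1 already contains {3, 4, 6, 7, 9}.
Its 3×3 block (box 7) already contains {2, 3, 4, 6, 7, 8, 9}.
The only value from 1–9 not eliminated is 5, so R9C1 = 5.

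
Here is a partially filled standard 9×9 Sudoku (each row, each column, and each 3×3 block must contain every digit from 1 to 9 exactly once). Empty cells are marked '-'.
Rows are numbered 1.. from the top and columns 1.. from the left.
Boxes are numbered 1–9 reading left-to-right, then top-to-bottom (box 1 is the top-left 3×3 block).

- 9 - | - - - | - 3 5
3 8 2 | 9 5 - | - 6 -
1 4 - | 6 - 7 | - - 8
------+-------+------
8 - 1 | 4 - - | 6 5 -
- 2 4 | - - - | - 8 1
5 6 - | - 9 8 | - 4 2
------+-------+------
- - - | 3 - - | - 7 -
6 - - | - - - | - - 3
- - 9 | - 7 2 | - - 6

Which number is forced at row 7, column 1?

2

Cell row 7, column 1 itself could take any of {2, 4} by direct elimination.
Consider where 2 can go in box 7.
row 7, column 2 is out (column 2 already has a 2). row 7, column 3 is out (column 3 already has a 2). row 8, column 2 is out (column 2 already has a 2). row 8, column 3 is out (column 3 already has a 2). The remaining empty cells in box 7 are similarly blocked.
So the only cell in box 7 that can hold 2 is row 7, column 1.
Therefore row 7, column 1 = 2.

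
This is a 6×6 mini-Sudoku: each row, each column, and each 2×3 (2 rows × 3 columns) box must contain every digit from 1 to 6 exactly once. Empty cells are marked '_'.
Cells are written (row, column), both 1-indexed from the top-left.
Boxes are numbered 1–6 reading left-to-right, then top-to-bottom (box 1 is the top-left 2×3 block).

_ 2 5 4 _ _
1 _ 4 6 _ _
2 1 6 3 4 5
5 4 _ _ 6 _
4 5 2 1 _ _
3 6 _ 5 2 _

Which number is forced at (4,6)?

1

Cell (4,6) itself could take any of {1, 2} by direct elimination.
Consider where 1 can go in row 4.
(4,3) is out (box 3 already has a 1).
(4,4) is out (column 4 already has a 1).
So the only cell in row 4 that can hold 1 is (4,6).
Therefore (4,6) = 1.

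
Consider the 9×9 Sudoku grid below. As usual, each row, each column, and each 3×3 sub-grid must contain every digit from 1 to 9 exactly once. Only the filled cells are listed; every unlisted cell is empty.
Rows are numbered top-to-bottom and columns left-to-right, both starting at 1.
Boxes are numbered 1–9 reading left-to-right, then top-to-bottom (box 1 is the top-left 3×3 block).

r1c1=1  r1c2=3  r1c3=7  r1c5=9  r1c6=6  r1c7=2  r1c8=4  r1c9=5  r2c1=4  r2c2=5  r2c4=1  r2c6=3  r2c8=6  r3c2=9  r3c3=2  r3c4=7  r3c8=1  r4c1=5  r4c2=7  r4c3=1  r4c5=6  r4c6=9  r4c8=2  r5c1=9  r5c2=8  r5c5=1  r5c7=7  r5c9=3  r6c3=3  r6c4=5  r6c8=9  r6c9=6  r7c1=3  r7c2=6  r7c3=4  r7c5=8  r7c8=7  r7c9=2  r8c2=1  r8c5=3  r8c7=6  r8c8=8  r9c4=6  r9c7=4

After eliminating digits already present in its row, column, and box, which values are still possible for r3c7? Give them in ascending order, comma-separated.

Row 3 already contains {1, 2, 7, 9}.
Column 7 already contains {2, 4, 6, 7}.
Its 3×3 block (box 3) already contains {1, 2, 4, 5, 6}.
Removing those from 1–9 leaves {3, 8} as the candidates for r3c7.

3,8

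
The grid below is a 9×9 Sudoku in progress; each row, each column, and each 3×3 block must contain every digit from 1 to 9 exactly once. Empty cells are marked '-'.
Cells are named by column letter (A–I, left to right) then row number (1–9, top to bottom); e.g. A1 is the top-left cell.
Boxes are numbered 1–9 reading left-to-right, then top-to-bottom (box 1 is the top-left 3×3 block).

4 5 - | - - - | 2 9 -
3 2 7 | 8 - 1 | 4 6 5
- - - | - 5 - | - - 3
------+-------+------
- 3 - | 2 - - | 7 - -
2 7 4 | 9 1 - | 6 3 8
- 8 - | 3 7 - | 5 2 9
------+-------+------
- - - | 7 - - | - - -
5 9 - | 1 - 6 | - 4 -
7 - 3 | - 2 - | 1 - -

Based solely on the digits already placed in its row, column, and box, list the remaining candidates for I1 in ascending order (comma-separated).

Row 1 already contains {2, 4, 5, 9}.
Column I already contains {3, 5, 8, 9}.
Its 3×3 block (box 3) already contains {2, 3, 4, 5, 6, 9}.
Removing those from 1–9 leaves {1, 7} as the candidates for I1.

1,7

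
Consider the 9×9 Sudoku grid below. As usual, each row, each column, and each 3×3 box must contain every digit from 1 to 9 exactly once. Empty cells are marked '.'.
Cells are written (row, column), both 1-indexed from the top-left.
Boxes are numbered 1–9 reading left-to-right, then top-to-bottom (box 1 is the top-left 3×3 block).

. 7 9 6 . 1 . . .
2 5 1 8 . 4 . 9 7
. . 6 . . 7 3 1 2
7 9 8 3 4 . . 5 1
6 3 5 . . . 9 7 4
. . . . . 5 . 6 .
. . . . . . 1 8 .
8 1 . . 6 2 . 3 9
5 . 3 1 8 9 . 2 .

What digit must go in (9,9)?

Row 9 already contains {1, 2, 3, 5, 8, 9}.
Column 9 already contains {1, 2, 4, 7, 9}.
Its 3×3 block (box 9) already contains {1, 2, 3, 8, 9}.
The only value from 1–9 not eliminated is 6, so (9,9) = 6.

6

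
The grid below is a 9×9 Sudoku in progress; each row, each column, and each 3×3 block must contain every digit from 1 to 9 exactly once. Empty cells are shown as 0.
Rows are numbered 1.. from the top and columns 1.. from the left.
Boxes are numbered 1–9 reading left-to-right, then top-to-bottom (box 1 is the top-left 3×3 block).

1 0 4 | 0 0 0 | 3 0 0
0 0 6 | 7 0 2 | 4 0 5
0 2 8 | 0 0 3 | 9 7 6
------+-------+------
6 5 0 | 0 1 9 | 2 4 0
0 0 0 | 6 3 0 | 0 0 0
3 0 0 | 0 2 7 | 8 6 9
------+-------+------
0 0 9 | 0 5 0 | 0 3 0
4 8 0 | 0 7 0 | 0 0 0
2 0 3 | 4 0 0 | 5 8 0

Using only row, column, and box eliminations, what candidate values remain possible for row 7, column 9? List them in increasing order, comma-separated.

Row 7 already contains {3, 5, 9}.
Column 9 already contains {5, 6, 9}.
Its 3×3 block (box 9) already contains {3, 5, 8}.
Removing those from 1–9 leaves {1, 2, 4, 7} as the candidates for row 7, column 9.

1,2,4,7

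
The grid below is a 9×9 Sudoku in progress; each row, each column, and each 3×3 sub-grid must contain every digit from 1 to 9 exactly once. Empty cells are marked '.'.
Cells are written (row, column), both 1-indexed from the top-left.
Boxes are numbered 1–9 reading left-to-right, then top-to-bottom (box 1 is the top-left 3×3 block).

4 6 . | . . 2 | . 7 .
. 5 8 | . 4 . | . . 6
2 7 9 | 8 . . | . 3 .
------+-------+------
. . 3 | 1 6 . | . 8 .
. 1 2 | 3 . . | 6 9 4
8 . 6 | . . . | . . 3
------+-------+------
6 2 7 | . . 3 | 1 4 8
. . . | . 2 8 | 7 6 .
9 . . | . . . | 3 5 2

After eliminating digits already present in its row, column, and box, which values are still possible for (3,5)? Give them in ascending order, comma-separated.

Row 3 already contains {2, 3, 7, 8, 9}.
Column 5 already contains {2, 4, 6}.
Its 3×3 block (box 2) already contains {2, 4, 8}.
Removing those from 1–9 leaves {1, 5} as the candidates for (3,5).

1,5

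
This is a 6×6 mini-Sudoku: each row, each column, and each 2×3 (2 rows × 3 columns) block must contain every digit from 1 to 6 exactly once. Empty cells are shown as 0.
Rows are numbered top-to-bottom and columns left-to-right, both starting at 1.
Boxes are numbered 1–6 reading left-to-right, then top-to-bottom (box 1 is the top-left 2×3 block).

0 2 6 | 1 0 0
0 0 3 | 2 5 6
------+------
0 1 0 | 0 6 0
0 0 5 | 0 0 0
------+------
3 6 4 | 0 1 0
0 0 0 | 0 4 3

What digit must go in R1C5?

Row 1 already contains {1, 2, 6}.
Column 5 already contains {1, 4, 5, 6}.
Its 2×3 block (box 2) already contains {1, 2, 5, 6}.
The only value from 1–6 not eliminated is 3, so R1C5 = 3.

3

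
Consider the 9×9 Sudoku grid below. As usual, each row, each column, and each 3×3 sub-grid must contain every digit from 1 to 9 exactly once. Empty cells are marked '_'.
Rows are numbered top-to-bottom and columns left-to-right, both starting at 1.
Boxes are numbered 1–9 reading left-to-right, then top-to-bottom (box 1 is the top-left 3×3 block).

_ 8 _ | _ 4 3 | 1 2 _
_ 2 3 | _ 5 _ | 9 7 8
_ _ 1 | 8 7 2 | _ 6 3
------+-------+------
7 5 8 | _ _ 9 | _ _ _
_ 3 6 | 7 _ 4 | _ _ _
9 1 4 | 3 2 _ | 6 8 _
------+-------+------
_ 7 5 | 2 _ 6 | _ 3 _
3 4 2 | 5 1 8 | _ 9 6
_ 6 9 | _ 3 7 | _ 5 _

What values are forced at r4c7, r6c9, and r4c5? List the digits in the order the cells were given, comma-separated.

For r4c7:
  Consider where 3 can go in column 7.
  r3c7 is out (row 3 already has a 3).
  r5c7 is out (row 5 already has a 3).
  r7c7 is out (row 7 already has a 3).
  r8c7 is out (row 8 already has a 3).
  r9c7 is out (row 9 already has a 3).
  So the only cell in column 7 that can hold 3 is r4c7.
  So r4c7 = 3.
For r6c9:
  Consider where 7 can go in column 9.
  r1c9 is out (box 3 already has a 7).
  r4c9 is out (row 4 already has a 7).
  r5c9 is out (row 5 already has a 7).
  r7c9 is out (row 7 already has a 7).
  r9c9 is out (row 9 already has a 7).
  So the only cell in column 9 that can hold 7 is r6c9.
  So r6c9 = 7.
For r4c5:
  Row 4 already contains {5, 7, 8, 9}.
  Column 5 already contains {1, 2, 3, 4, 5, 7}.
  Its 3×3 block (box 5) already contains {2, 3, 4, 7, 9}.
  The only value from 1–9 not eliminated is 6, so r4c5 = 6.

3,7,6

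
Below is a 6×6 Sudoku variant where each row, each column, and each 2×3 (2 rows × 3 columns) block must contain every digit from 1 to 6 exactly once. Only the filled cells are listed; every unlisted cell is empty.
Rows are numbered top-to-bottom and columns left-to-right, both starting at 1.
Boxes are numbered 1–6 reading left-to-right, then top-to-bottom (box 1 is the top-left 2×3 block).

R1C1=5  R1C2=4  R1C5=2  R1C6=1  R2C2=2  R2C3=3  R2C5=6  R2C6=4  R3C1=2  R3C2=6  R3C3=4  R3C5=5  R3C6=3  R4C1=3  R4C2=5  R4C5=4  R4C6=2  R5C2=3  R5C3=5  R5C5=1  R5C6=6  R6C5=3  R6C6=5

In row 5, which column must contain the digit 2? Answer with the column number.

4

Consider where 2 can go in row 5.
R5C1 is out (column 1 already has a 2).
So the only cell in row 5 that can hold 2 is R5C4.
That is column 4.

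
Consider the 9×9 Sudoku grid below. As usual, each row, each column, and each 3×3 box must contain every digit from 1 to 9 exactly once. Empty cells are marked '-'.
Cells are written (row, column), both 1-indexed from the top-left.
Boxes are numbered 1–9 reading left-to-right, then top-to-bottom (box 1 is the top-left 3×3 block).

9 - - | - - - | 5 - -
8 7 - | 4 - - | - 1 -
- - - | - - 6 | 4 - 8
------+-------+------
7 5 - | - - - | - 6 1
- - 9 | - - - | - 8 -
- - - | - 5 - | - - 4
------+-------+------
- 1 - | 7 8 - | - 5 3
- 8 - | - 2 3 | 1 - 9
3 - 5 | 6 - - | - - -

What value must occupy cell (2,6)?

5

Cell (2,6) itself could take any of {2, 5, 9} by direct elimination.
Consider where 5 can go in column 6.
(1,6) is out (row 1 already has a 5). (4,6) is out (row 4 already has a 5). (5,6) is out (box 5 already has a 5). (6,6) is out (row 6 already has a 5). The remaining empty cells in column 6 are similarly blocked.
So the only cell in column 6 that can hold 5 is (2,6).
Therefore (2,6) = 5.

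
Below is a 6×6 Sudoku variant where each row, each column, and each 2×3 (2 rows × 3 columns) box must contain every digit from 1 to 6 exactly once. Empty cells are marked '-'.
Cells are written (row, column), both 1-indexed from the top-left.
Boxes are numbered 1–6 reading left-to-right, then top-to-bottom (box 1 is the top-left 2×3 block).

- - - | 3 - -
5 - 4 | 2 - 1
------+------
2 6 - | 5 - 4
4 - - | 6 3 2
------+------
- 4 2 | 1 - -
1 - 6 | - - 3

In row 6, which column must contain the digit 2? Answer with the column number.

5

Consider where 2 can go in row 6.
(6,2) is out (box 5 already has a 2).
(6,4) is out (column 4 already has a 2).
So the only cell in row 6 that can hold 2 is (6,5).
That is column 5.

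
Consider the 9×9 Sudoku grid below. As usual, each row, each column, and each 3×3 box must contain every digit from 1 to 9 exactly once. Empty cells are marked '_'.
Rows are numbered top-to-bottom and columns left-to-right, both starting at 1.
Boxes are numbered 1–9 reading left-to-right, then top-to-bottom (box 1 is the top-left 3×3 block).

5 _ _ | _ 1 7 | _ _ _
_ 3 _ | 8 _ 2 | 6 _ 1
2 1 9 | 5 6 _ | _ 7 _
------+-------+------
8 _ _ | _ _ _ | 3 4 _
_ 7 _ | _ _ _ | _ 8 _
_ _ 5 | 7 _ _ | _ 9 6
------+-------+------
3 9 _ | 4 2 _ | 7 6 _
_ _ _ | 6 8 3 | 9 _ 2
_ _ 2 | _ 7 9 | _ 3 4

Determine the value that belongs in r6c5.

Cell r6c5 itself could take any of {3, 4} by direct elimination.
Consider where 3 can go in row 6.
r6c1 is out (column 1 already has a 3).
r6c2 is out (column 2 already has a 3).
r6c6 is out (column 6 already has a 3).
r6c7 is out (column 7 already has a 3).
So the only cell in row 6 that can hold 3 is r6c5.
Therefore r6c5 = 3.

3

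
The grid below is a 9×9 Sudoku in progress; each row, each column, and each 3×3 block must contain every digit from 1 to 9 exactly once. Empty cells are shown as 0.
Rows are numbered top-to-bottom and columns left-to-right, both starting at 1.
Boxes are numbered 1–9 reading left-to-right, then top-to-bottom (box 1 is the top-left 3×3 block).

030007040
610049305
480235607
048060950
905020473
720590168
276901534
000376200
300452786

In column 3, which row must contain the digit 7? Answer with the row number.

Consider where 7 can go in column 3.
R1C3 is out (row 1 already has a 7).
R3C3 is out (row 3 already has a 7).
R6C3 is out (row 6 already has a 7).
R8C3 is out (row 8 already has a 7).
R9C3 is out (row 9 already has a 7).
So the only cell in column 3 that can hold 7 is R2C3.
That is row 2.

2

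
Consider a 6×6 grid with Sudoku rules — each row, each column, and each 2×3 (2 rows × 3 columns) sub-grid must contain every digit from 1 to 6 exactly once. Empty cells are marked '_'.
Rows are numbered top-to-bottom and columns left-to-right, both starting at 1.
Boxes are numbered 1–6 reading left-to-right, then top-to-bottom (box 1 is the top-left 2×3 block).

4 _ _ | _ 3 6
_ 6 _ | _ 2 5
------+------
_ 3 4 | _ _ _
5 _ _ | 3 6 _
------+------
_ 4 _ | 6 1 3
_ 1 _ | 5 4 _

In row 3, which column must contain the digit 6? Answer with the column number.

1

Consider where 6 can go in row 3.
r3c4 is out (column 4 already has a 6).
r3c5 is out (column 5 already has a 6).
r3c6 is out (column 6 already has a 6).
So the only cell in row 3 that can hold 6 is r3c1.
That is column 1.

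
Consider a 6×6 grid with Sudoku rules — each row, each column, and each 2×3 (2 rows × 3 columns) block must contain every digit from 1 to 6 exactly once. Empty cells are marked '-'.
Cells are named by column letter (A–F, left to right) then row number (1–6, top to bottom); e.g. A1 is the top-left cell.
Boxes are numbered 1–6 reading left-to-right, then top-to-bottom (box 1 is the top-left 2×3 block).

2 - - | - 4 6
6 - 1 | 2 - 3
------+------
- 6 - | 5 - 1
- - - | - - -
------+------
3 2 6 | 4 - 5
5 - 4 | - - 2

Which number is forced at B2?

4

Cell B2 itself could take any of {4, 5} by direct elimination.
Consider where 4 can go in row 2.
E2 is out (column E already has a 4).
So the only cell in row 2 that can hold 4 is B2.
Therefore B2 = 4.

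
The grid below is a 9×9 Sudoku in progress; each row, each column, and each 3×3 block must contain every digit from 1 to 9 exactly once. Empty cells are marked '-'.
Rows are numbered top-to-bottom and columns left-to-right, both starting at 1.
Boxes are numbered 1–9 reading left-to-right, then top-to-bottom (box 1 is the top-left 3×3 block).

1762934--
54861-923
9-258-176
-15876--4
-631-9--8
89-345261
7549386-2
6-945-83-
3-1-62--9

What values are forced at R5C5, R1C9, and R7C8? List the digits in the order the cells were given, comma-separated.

For R5C5:
  Row 5 already contains {1, 3, 6, 8, 9}.
  Column 5 already contains {1, 3, 4, 5, 6, 7, 8, 9}.
  Its 3×3 block (box 5) already contains {1, 3, 4, 5, 6, 7, 8, 9}.
  The only value from 1–9 not eliminated is 2, so R5C5 = 2.
For R1C9:
  Row 1 already contains {1, 2, 3, 4, 6, 7, 9}.
  Column 9 already contains {1, 2, 3, 4, 6, 8, 9}.
  Its 3×3 block (box 3) already contains {1, 2, 3, 4, 6, 7, 9}.
  The only value from 1–9 not eliminated is 5, so R1C9 = 5.
For R7C8:
  Row 7 already contains {2, 3, 4, 5, 6, 7, 8, 9}.
  Column 8 already contains {2, 3, 6, 7}.
  Its 3×3 block (box 9) already contains {2, 3, 6, 8, 9}.
  The only value from 1–9 not eliminated is 1, so R7C8 = 1.

2,5,1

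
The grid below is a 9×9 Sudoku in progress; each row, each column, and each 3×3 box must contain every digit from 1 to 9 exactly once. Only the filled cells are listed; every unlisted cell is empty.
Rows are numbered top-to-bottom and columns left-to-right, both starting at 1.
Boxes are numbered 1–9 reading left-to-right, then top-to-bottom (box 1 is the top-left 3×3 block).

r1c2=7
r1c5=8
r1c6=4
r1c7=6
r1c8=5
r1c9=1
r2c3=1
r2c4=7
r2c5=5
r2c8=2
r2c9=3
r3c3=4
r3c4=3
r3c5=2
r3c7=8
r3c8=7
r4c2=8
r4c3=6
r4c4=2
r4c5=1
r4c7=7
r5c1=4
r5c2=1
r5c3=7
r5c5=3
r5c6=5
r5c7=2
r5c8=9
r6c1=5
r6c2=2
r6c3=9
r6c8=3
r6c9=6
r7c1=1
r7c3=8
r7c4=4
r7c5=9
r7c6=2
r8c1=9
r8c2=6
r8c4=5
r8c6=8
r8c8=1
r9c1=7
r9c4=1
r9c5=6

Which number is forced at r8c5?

Row 8 already contains {1, 5, 6, 8, 9}.
Column 5 already contains {1, 2, 3, 5, 6, 8, 9}.
Its 3×3 block (box 8) already contains {1, 2, 4, 5, 6, 8, 9}.
The only value from 1–9 not eliminated is 7, so r8c5 = 7.

7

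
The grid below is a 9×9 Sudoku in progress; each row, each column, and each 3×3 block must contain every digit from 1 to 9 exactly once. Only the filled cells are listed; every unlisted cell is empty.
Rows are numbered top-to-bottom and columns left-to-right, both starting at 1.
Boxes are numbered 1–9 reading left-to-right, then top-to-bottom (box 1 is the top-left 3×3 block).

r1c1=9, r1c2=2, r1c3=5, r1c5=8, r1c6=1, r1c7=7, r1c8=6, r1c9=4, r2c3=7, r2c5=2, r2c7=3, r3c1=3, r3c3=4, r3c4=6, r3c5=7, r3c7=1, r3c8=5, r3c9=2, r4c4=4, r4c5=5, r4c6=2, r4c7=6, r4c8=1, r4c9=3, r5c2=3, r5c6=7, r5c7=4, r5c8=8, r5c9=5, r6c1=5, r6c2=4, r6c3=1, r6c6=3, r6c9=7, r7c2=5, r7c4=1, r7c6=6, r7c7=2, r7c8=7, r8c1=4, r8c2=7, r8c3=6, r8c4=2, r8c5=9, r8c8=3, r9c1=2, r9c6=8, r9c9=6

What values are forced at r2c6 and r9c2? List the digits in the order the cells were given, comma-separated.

For r2c6:
  Consider where 4 can go in column 6.
  r3c6 is out (row 3 already has a 4).
  r8c6 is out (row 8 already has a 4).
  So the only cell in column 6 that can hold 4 is r2c6.
  So r2c6 = 4.
For r9c2:
  Consider where 1 can go in box 7.
  r7c1 is out (row 7 already has a 1).
  r7c3 is out (row 7 already has a 1).
  r9c3 is out (column 3 already has a 1).
  So the only cell in box 7 that can hold 1 is r9c2.
  So r9c2 = 1.

4,1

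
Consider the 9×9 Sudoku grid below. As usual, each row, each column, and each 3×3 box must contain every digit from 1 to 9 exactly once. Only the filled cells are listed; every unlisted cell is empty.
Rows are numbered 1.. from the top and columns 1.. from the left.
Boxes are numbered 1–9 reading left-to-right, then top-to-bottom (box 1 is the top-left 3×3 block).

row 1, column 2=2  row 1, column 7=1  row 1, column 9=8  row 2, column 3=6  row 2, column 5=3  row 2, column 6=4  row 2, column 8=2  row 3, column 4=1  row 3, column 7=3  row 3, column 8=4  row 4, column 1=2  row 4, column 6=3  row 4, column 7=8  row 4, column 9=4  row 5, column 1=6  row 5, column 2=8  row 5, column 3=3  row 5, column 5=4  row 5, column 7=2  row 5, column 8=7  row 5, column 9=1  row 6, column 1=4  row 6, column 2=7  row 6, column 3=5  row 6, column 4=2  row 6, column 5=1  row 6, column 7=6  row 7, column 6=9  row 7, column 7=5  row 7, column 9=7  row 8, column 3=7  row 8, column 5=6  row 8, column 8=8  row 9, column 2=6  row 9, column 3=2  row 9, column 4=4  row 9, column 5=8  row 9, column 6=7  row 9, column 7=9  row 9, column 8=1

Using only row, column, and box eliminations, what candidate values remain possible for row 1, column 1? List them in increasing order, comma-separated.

3,5,7,9

Row 1 already contains {1, 2, 8}.
Column 1 already contains {2, 4, 6}.
Its 3×3 block (box 1) already contains {2, 6}.
Removing those from 1–9 leaves {3, 5, 7, 9} as the candidates for row 1, column 1.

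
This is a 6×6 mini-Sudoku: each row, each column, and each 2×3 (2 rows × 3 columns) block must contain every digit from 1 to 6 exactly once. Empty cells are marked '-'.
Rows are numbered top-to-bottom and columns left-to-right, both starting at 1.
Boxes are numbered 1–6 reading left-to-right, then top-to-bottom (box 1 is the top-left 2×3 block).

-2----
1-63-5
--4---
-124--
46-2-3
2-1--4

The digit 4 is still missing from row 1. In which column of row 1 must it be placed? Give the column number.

Consider where 4 can go in row 1.
r1c1 is out (column 1 already has a 4).
r1c3 is out (column 3 already has a 4).
r1c4 is out (column 4 already has a 4).
r1c6 is out (column 6 already has a 4).
So the only cell in row 1 that can hold 4 is r1c5.
That is column 5.

5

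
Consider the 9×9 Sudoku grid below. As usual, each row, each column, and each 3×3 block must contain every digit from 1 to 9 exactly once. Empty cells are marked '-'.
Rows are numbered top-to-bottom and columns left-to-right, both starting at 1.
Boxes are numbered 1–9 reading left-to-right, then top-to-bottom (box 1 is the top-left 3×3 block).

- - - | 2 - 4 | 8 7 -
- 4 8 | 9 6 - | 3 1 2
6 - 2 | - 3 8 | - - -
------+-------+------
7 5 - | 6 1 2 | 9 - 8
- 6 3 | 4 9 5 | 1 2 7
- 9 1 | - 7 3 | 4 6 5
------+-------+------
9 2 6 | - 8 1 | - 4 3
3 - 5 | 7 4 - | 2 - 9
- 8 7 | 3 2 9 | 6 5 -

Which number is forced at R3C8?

Row 3 already contains {2, 3, 6, 8}.
Column 8 already contains {1, 2, 4, 5, 6, 7}.
Its 3×3 block (box 3) already contains {1, 2, 3, 7, 8}.
The only value from 1–9 not eliminated is 9, so R3C8 = 9.

9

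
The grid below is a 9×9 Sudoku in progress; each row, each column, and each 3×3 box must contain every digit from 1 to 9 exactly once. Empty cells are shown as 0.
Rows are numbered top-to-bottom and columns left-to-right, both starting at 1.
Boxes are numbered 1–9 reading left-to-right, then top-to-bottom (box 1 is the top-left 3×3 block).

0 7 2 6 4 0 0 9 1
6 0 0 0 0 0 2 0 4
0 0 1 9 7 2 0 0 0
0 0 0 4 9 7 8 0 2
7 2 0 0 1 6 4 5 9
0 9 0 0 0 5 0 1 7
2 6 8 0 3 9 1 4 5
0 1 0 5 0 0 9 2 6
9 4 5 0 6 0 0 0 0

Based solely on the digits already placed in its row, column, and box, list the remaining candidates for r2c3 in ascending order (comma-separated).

Row 2 already contains {2, 4, 6}.
Column 3 already contains {1, 2, 5, 8}.
Its 3×3 block (box 1) already contains {1, 2, 6, 7}.
Removing those from 1–9 leaves {3, 9} as the candidates for r2c3.

3,9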